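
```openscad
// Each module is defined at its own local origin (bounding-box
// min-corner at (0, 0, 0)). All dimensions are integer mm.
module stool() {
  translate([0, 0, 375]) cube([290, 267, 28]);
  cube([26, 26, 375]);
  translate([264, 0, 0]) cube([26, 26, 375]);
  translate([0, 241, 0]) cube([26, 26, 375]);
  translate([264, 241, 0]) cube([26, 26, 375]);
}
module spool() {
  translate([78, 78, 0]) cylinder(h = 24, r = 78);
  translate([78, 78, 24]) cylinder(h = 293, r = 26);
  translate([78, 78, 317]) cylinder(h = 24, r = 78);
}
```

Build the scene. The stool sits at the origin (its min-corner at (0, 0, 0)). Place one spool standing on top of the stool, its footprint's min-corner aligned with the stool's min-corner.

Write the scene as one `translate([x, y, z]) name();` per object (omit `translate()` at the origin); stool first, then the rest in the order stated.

stool();
translate([0, 0, 403]) spool();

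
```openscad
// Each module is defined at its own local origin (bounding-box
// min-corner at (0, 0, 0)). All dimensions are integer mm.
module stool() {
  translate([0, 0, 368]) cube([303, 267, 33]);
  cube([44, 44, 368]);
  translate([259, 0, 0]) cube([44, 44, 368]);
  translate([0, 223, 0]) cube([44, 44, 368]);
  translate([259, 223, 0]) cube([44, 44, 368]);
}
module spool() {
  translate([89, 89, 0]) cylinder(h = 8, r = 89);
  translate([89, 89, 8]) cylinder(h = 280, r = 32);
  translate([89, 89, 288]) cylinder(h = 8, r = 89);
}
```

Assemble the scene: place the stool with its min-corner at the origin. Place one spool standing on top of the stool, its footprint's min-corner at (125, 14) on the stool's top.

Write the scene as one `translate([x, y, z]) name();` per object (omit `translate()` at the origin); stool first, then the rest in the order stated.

stool();
translate([125, 14, 401]) spool();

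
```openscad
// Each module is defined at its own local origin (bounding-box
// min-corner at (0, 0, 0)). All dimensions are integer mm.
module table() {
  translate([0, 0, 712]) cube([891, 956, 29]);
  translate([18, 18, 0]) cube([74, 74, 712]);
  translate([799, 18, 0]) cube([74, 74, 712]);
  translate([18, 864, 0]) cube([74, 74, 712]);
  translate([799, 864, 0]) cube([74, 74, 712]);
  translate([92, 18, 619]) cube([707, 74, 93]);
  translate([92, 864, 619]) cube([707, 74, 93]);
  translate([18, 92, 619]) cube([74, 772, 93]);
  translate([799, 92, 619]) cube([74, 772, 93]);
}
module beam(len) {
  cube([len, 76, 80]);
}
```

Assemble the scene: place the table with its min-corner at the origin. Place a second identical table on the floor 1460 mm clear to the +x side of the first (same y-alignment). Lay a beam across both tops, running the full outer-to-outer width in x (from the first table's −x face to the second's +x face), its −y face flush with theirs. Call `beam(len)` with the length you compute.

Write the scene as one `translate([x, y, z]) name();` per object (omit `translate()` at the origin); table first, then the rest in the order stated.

table();
translate([2351, 0, 0]) table();
translate([0, 0, 741]) beam(3242);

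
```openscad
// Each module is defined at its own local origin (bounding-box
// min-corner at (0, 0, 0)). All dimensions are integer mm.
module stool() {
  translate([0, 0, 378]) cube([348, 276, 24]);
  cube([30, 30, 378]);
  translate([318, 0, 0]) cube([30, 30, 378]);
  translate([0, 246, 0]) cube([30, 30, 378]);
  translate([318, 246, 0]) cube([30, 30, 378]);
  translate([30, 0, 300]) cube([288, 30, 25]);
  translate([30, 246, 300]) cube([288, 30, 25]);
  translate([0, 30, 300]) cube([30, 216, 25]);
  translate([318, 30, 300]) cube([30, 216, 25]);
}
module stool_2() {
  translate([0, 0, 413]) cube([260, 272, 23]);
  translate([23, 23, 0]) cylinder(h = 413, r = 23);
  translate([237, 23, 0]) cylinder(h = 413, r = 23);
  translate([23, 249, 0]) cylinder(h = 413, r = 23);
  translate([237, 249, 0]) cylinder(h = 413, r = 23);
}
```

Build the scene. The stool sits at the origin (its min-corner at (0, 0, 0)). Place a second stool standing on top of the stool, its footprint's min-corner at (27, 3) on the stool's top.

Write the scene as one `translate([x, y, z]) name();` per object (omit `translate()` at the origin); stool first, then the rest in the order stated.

stool();
translate([27, 3, 402]) stool_2();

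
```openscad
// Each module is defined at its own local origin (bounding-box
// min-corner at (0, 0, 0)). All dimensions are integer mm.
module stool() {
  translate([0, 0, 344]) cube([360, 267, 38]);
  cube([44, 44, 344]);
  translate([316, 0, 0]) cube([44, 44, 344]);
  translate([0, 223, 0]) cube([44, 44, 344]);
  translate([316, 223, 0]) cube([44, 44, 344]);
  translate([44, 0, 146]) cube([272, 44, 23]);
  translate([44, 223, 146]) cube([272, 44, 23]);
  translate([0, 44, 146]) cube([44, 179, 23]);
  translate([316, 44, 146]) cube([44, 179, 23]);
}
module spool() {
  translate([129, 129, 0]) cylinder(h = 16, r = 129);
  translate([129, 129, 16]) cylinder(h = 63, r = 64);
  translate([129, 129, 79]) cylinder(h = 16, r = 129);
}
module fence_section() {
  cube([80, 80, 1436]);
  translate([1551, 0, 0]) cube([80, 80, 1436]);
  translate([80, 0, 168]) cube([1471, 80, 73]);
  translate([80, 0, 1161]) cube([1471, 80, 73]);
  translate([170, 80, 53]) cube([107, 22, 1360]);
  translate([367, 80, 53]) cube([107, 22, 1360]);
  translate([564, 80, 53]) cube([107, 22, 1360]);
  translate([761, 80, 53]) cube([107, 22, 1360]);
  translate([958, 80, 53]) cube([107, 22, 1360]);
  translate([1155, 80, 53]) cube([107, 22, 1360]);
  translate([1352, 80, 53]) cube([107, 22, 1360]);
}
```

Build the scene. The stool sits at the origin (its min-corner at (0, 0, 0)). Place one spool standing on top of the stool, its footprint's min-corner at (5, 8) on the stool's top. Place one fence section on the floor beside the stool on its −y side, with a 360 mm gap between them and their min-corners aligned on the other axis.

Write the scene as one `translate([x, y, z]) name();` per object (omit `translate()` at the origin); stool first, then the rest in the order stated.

stool();
translate([5, 8, 382]) spool();
translate([0, -462, 0]) fence_section();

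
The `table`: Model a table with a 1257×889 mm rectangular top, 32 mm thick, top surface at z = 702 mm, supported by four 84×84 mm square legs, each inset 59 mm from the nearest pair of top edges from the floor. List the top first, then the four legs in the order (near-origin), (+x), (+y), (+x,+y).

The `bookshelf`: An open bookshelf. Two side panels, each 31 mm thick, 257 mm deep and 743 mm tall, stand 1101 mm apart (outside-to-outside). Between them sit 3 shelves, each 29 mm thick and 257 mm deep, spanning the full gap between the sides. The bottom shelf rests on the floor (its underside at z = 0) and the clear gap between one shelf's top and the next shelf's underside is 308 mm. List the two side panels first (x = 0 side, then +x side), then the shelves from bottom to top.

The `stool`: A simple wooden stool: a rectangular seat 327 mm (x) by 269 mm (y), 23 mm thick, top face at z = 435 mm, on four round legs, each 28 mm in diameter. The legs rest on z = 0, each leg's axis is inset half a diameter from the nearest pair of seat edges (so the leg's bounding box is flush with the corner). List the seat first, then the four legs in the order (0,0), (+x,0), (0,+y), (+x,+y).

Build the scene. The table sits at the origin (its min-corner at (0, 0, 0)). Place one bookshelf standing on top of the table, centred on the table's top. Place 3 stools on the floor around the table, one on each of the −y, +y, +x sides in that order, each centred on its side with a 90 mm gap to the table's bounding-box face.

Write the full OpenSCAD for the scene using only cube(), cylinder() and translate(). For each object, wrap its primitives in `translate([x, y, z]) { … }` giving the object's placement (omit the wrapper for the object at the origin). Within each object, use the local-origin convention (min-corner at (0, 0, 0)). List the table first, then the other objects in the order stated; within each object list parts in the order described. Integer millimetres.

translate([0, 0, 670]) cube([1257, 889, 32]);
translate([59, 59, 0]) cube([84, 84, 670]);
translate([1114, 59, 0]) cube([84, 84, 670]);
translate([59, 746, 0]) cube([84, 84, 670]);
translate([1114, 746, 0]) cube([84, 84, 670]);
translate([78, 316, 702]) {
  cube([31, 257, 743]);
  translate([1070, 0, 0]) cube([31, 257, 743]);
  translate([31, 0, 0]) cube([1039, 257, 29]);
  translate([31, 0, 337]) cube([1039, 257, 29]);
  translate([31, 0, 674]) cube([1039, 257, 29]);
}
translate([465, -359, 0]) {
  translate([0, 0, 412]) cube([327, 269, 23]);
  translate([14, 14, 0]) cylinder(h = 412, r = 14);
  translate([313, 14, 0]) cylinder(h = 412, r = 14);
  translate([14, 255, 0]) cylinder(h = 412, r = 14);
  translate([313, 255, 0]) cylinder(h = 412, r = 14);
}
translate([465, 979, 0]) {
  translate([0, 0, 412]) cube([327, 269, 23]);
  translate([14, 14, 0]) cylinder(h = 412, r = 14);
  translate([313, 14, 0]) cylinder(h = 412, r = 14);
  translate([14, 255, 0]) cylinder(h = 412, r = 14);
  translate([313, 255, 0]) cylinder(h = 412, r = 14);
}
translate([1347, 310, 0]) {
  translate([0, 0, 412]) cube([327, 269, 23]);
  translate([14, 14, 0]) cylinder(h = 412, r = 14);
  translate([313, 14, 0]) cylinder(h = 412, r = 14);
  translate([14, 255, 0]) cylinder(h = 412, r = 14);
  translate([313, 255, 0]) cylinder(h = 412, r = 14);
}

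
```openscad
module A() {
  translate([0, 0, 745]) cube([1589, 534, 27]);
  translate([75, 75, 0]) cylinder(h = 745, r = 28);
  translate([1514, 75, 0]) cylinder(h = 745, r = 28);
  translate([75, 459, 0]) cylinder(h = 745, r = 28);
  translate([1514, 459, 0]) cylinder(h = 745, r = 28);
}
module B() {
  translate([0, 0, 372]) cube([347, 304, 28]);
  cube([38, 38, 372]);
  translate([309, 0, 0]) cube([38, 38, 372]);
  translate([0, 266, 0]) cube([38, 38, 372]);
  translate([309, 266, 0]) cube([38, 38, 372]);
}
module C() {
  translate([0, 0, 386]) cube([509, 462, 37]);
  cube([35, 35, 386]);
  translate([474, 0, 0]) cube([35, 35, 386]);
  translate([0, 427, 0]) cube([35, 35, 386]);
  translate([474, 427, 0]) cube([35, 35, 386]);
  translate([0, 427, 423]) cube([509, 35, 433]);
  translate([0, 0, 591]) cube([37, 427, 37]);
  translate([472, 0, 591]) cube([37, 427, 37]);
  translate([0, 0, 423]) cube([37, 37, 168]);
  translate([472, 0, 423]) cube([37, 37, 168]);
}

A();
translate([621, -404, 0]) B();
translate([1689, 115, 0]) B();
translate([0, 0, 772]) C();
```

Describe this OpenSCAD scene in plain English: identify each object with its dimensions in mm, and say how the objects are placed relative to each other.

A is a table: top 1589 mm (x) × 534 mm (y), 27 mm thick, upper face at z = 772 mm, on four round legs of 56 mm diameter, each leg's bounding box inset 47 mm from the nearest pair of top edges, running from z = 0 to the bottom of the top.

B is a simple wooden stool: a rectangular seat 347 mm (x) by 304 mm (y), 28 mm thick, top face at z = 400 mm, on four square legs, each 38×38 mm in cross-section. The legs rest on z = 0, each flush with a corner of the seat.

C is a chair: 509×462 mm seat, 37 mm thick, top at z = 423 mm, on four 35 mm square corner legs flush with the seat edges. A 35 mm thick backrest slab spans the full seat width, extending 433 mm above the seat top, its back face flush with the seat's +y edge. Two armrests of 37×37 mm section run along each side from the seat's front edge to the front of the backrest, top faces 205 mm above the seat top and outer faces flush with the seat's x-edges; a 37×37 mm post under the front of each armrest stands on the seat at the front corner.

Two stools sit around the table at the −y, +x sides. The chair is on top of the table.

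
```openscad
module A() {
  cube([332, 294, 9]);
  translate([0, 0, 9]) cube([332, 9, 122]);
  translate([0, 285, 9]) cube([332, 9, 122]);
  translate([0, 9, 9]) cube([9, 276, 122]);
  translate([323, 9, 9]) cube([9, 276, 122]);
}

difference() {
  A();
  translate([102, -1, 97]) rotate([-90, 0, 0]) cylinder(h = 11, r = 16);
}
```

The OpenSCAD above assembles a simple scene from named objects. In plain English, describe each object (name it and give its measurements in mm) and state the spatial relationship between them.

A is an open-topped rectangular box: outside dimensions 332×294×131 mm, with a uniform wall and base thickness of 9 mm. The base is a full 332×294 slab on the floor; four walls sit on top of the base. The front and back walls (the −y and +y sides) span the full width; the two side walls fit between them.

The open box has a circular hole of radius 16 mm through its front wall, centred at (x = 102, z = 97).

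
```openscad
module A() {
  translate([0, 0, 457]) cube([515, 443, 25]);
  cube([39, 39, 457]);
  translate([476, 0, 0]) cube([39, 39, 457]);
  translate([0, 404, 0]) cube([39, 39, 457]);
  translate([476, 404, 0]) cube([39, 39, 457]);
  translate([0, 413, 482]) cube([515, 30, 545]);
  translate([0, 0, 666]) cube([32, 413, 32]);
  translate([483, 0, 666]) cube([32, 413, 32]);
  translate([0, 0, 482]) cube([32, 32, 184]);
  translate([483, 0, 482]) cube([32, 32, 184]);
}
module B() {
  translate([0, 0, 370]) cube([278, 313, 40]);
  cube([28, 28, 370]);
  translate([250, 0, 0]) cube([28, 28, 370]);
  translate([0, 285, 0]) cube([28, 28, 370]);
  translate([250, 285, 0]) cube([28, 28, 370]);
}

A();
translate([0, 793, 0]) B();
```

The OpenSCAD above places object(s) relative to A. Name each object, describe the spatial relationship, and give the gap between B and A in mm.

The stool's nearest face is 350 mm from the chair's +y face.

A is a chair. B is a stool. The stool is on the floor beside the chair on its +y side. The gap between the stool and the chair is 350 mm.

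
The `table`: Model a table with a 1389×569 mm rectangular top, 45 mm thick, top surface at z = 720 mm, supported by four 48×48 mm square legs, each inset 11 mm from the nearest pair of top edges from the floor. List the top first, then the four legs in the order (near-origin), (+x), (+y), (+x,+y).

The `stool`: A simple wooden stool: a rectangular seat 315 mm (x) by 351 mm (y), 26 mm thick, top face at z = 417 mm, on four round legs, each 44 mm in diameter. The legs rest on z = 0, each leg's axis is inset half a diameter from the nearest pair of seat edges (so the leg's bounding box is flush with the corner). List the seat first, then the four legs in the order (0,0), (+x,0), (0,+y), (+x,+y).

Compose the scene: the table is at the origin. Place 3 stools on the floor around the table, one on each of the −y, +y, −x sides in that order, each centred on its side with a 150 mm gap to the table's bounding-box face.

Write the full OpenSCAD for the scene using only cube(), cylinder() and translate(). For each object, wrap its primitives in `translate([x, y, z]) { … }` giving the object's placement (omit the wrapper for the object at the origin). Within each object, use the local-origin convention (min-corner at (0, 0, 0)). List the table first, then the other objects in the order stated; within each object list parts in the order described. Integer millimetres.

translate([0, 0, 675]) cube([1389, 569, 45]);
translate([11, 11, 0]) cube([48, 48, 675]);
translate([1330, 11, 0]) cube([48, 48, 675]);
translate([11, 510, 0]) cube([48, 48, 675]);
translate([1330, 510, 0]) cube([48, 48, 675]);
translate([537, -501, 0]) {
  translate([0, 0, 391]) cube([315, 351, 26]);
  translate([22, 22, 0]) cylinder(h = 391, r = 22);
  translate([293, 22, 0]) cylinder(h = 391, r = 22);
  translate([22, 329, 0]) cylinder(h = 391, r = 22);
  translate([293, 329, 0]) cylinder(h = 391, r = 22);
}
translate([537, 719, 0]) {
  translate([0, 0, 391]) cube([315, 351, 26]);
  translate([22, 22, 0]) cylinder(h = 391, r = 22);
  translate([293, 22, 0]) cylinder(h = 391, r = 22);
  translate([22, 329, 0]) cylinder(h = 391, r = 22);
  translate([293, 329, 0]) cylinder(h = 391, r = 22);
}
translate([-465, 109, 0]) {
  translate([0, 0, 391]) cube([315, 351, 26]);
  translate([22, 22, 0]) cylinder(h = 391, r = 22);
  translate([293, 22, 0]) cylinder(h = 391, r = 22);
  translate([22, 329, 0]) cylinder(h = 391, r = 22);
  translate([293, 329, 0]) cylinder(h = 391, r = 22);
}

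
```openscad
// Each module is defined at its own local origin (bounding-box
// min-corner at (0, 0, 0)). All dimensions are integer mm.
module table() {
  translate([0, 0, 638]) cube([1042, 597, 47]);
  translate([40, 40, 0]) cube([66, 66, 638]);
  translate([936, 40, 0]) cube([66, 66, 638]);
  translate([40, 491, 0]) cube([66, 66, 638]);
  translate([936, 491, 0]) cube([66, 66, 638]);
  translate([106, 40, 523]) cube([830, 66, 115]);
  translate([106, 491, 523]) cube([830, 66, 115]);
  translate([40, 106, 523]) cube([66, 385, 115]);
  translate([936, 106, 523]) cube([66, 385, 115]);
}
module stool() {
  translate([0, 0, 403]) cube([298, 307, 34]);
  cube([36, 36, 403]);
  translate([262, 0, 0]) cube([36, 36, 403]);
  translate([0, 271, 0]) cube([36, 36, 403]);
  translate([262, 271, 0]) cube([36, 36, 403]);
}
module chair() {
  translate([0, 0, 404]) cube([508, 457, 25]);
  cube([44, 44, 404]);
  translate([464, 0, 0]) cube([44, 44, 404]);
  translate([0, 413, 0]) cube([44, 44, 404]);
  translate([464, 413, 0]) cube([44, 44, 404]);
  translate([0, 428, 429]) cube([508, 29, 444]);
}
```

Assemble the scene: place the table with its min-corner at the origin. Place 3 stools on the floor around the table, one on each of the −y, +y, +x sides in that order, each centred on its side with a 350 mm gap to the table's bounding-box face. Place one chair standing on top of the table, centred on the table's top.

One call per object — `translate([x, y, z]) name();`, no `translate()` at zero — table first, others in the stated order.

table();
translate([372, -657, 0]) stool();
translate([372, 947, 0]) stool();
translate([1392, 145, 0]) stool();
translate([267, 70, 685]) chair();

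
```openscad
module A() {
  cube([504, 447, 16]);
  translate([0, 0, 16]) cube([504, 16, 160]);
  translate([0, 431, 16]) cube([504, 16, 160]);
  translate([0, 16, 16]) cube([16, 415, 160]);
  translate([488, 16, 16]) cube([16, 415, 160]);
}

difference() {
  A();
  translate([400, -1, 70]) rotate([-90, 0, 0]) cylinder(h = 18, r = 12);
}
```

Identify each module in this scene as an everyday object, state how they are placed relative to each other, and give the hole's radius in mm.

A is an open box. The open box has a circular hole through its front wall. The hole's radius is 12 mm.

The subtracted cylinder has r = 12 mm.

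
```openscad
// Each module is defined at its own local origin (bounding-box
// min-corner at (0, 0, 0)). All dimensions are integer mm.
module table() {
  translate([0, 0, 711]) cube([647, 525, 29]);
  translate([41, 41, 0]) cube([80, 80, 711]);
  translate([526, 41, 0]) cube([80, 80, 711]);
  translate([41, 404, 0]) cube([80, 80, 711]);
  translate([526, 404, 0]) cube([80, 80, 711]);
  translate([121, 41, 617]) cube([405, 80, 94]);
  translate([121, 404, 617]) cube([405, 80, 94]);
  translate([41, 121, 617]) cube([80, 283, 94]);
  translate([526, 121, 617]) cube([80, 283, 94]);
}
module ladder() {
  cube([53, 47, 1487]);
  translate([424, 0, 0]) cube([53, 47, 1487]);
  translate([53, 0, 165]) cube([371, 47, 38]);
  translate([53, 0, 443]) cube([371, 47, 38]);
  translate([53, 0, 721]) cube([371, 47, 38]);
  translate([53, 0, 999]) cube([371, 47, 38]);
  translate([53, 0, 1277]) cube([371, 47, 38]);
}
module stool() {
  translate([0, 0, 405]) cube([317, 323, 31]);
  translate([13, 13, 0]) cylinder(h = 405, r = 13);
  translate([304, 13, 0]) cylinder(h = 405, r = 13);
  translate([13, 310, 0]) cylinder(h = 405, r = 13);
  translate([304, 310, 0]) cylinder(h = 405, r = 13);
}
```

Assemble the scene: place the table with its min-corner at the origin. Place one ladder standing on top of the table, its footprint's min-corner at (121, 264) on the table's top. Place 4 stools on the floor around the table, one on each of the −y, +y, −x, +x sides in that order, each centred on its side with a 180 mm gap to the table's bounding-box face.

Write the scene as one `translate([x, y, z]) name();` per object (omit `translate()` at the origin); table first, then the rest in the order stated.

table();
translate([121, 264, 740]) ladder();
translate([165, -503, 0]) stool();
translate([165, 705, 0]) stool();
translate([-497, 101, 0]) stool();
translate([827, 101, 0]) stool();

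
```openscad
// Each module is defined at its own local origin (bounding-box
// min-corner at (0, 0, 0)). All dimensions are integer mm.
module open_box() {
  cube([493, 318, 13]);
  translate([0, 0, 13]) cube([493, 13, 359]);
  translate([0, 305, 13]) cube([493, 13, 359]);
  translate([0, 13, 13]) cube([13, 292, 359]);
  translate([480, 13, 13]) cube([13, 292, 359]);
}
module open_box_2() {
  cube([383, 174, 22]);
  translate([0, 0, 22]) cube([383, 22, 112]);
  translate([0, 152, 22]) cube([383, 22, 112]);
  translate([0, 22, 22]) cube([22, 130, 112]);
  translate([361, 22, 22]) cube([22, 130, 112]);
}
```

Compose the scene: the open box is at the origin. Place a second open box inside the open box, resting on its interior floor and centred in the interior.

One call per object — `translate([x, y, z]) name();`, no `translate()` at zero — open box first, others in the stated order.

open_box();
translate([55, 72, 13]) open_box_2();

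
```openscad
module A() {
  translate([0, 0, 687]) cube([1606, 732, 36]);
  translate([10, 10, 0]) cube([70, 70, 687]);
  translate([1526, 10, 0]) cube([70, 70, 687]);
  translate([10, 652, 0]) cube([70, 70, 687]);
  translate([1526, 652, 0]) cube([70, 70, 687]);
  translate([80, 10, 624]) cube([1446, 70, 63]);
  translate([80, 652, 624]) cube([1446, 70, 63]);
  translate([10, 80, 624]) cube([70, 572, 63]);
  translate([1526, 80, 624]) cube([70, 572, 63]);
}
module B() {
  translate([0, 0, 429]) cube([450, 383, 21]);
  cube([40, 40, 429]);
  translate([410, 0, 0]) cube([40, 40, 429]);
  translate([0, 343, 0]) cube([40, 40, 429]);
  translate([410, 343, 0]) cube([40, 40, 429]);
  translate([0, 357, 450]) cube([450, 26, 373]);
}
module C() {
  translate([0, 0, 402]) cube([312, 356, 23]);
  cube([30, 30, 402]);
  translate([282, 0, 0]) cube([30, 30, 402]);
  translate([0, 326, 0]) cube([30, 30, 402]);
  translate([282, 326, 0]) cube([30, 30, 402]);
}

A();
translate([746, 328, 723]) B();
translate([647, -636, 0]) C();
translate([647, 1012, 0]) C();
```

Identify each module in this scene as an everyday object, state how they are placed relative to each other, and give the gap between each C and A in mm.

Each stool's nearest face is 280 mm from the table's bounding box.

A is a table. B is a chair. C is a stool. The chair is on top of the table. Two stools sit around the table at the −y, +y sides. The gap between each stool and the table is 280 mm.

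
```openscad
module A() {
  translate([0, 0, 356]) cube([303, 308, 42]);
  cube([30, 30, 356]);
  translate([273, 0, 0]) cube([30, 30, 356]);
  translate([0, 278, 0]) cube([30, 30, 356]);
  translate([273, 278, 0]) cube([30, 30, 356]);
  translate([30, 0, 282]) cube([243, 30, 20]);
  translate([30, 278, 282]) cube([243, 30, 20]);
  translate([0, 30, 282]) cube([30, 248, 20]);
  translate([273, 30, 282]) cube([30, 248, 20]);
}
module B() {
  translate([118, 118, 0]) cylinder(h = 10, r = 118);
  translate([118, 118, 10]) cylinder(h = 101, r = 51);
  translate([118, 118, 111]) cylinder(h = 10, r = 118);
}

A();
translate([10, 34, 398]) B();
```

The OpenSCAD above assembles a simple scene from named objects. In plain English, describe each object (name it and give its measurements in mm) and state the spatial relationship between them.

A is a four-legged stool. The seat is a 303×308×42 mm slab whose top surface is at z = 398 mm; four square legs, each 30×30 mm in cross-section, run from the floor (z = 0) to the underside of the seat, each flush with a corner of the seat. Four stretchers, 30 mm wide and 20 mm tall, connect adjacent legs with their undersides at z = 282 mm, each running between the inner faces of the legs it joins and aligned with the legs' outer faces on the other axis.

B is a spool: two coaxial disc flanges of radius 118 mm and thickness 10 mm, joined by a core cylinder of radius 51 mm and height 101 mm. The lower flange rests on z = 0 and the three cylinders share a vertical axis.

The spool is on top of the stool.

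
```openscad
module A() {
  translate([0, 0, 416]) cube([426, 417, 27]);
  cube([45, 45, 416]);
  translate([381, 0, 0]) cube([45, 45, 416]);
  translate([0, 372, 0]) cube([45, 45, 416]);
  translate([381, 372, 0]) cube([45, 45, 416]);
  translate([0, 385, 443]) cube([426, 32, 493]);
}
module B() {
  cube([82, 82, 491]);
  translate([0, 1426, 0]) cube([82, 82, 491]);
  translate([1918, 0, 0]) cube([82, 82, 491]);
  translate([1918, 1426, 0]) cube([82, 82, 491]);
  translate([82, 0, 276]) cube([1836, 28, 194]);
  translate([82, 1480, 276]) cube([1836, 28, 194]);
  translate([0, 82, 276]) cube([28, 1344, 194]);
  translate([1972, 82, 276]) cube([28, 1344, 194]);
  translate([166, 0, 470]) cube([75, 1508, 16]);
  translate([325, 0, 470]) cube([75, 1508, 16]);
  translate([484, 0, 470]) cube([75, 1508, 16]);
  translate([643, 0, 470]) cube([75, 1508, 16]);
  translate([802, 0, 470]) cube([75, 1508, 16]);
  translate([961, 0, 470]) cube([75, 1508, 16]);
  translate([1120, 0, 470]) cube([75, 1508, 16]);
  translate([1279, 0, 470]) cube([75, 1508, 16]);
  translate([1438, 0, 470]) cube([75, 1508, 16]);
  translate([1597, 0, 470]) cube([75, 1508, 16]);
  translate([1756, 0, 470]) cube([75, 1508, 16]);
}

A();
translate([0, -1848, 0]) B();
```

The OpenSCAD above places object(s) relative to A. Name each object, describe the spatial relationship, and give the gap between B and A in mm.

The bed frame's nearest face is 340 mm from the chair's −y face.

A is a chair. B is a bed frame. The bed frame is on the floor beside the chair on its −y side. The gap between the bed frame and the chair is 340 mm.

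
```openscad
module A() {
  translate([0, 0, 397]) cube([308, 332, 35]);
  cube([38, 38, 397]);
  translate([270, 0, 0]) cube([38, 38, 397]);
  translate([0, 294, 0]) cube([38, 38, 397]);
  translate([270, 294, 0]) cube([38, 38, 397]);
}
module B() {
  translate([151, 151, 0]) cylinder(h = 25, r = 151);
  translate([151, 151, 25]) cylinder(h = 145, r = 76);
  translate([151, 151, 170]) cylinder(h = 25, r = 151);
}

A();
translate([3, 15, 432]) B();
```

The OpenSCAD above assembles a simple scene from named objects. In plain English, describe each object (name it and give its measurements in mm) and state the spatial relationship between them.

A is a four-legged stool. The seat is 308×332 mm, 35 mm thick, top at z = 432 mm. It stands on four square legs, each 38×38 mm in cross-section, from z = 0 to the seat underside, each flush with a corner of the seat.

B is a spool: two coaxial disc flanges of radius 151 mm and thickness 25 mm, joined by a core cylinder of radius 76 mm and height 145 mm. The lower flange rests on z = 0 and the three cylinders share a vertical axis.

The spool is on top of the stool, centred.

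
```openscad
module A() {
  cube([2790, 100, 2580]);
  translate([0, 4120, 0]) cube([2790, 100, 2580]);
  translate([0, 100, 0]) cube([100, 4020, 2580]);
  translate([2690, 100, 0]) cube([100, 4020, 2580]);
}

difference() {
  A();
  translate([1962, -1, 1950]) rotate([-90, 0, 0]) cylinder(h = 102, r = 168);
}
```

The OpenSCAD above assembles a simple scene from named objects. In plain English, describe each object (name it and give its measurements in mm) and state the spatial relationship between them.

A is the wall frame of a small rectangular building: four walls, each 2580 mm tall and 100 mm thick, enclosing a footprint 2790 mm (x) by 4220 mm (y) outside-to-outside, with no floor or roof. The front and back walls (the −y and +y sides) span the full width; the two side walls fit between them.

The house frame has a circular hole of radius 168 mm through its front wall, centred at (x = 1962, z = 1950).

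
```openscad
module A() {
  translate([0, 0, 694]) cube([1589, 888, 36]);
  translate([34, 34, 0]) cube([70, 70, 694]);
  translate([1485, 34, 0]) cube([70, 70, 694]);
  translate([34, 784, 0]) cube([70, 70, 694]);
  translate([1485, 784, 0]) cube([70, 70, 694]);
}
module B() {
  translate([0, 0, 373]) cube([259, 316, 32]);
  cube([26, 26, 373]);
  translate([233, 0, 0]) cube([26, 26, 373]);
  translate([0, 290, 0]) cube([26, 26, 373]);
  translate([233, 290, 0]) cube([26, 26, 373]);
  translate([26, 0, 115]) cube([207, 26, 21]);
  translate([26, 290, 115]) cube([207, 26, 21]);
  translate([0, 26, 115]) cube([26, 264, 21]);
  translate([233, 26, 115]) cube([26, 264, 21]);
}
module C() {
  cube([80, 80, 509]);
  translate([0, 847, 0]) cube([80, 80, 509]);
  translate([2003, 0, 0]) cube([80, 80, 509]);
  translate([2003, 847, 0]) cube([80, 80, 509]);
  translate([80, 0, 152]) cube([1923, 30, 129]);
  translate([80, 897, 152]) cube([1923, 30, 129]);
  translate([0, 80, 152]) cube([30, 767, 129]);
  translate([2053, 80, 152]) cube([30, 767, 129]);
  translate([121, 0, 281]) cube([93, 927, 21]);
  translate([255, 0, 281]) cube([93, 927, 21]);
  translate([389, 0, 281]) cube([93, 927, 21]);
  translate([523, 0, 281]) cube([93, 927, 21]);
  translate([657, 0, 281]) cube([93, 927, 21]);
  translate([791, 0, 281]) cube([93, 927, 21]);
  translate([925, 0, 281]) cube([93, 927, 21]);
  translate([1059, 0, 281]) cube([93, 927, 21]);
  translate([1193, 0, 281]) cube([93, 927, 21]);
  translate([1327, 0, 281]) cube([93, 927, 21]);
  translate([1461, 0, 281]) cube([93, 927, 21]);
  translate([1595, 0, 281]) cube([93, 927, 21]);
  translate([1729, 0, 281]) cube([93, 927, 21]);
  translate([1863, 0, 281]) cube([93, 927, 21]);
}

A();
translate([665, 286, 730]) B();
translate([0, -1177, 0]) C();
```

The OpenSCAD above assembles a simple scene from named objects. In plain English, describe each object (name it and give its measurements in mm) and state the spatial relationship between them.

A is a table: top 1589 mm (x) × 888 mm (y), 36 mm thick, upper face at z = 730 mm, on four 70×70 mm square legs, each inset 34 mm from the nearest pair of top edges, running from z = 0 to the bottom of the top.

B is a four-legged stool. The seat is 259×316 mm, 32 mm thick, top at z = 405 mm. It stands on four square legs, each 26×26 mm in cross-section, from z = 0 to the seat underside, each flush with a corner of the seat. Four stretchers, 26 mm wide and 21 mm tall, connect adjacent legs with their undersides at z = 115 mm, each running between the inner faces of the legs it joins and aligned with the legs' outer faces on the other axis.

C is a bed frame 2083 mm long (x) by 927 mm wide (y). Four 80×80 mm corner posts, 509 mm tall, at the corners of the footprint. Four rails of 30 mm thickness and 129 mm height run between adjacent posts with their undersides at z = 152 mm, their outer faces flush with the outside of the frame (the two x-running rails run between the posts' inner faces; the two y-running rails run between the posts' inner faces). 14 slats, each 93 mm wide (x) and 21 mm thick, lie across the top of the two x-running rails, running the full 927 mm width of the frame in y; the slats are evenly spaced along x between the inner faces of the end posts with equal gaps (rounded down to the nearest mm) at the −x end and between each pair — any rounding remainder accumulates at the +x end.

The stool is on top of the table, centred. The bed frame is on the floor beside the table on its −y side.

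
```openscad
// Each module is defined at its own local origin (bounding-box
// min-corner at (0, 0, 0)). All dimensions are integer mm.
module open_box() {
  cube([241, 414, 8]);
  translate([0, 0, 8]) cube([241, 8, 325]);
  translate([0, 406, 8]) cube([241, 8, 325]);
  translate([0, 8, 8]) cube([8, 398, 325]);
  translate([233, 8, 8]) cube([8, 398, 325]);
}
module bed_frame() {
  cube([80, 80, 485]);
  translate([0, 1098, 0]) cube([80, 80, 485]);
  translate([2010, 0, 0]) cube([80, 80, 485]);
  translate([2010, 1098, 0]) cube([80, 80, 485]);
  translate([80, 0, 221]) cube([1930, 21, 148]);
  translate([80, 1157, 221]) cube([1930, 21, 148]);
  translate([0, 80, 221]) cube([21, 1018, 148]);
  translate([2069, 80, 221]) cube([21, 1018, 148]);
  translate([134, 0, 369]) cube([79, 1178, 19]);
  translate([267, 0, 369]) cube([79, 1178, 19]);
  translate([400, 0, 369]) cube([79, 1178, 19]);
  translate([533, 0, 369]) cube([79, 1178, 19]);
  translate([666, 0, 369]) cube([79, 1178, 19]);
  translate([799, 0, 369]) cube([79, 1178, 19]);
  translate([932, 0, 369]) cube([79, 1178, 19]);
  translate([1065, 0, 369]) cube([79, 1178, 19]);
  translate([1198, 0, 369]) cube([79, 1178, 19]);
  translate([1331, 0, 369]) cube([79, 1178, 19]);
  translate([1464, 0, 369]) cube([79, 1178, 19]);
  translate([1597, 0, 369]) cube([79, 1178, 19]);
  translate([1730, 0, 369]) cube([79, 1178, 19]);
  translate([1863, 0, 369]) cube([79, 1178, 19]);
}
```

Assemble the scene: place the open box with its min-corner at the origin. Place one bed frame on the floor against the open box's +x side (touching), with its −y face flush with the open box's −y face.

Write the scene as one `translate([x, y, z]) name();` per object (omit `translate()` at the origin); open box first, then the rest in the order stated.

open_box();
translate([241, 0, 0]) bed_frame();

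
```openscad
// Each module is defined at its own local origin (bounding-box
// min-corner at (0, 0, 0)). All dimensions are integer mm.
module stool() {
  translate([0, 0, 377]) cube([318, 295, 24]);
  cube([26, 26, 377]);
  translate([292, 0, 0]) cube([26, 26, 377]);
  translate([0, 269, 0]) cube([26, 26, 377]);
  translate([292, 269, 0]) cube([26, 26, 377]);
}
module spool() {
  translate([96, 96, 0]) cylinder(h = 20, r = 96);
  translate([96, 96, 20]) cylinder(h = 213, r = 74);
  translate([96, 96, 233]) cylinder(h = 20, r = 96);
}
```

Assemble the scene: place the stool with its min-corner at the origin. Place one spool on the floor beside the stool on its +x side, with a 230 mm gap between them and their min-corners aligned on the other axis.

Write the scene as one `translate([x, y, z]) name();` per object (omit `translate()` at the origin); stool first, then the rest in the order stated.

stool();
translate([548, 0, 0]) spool();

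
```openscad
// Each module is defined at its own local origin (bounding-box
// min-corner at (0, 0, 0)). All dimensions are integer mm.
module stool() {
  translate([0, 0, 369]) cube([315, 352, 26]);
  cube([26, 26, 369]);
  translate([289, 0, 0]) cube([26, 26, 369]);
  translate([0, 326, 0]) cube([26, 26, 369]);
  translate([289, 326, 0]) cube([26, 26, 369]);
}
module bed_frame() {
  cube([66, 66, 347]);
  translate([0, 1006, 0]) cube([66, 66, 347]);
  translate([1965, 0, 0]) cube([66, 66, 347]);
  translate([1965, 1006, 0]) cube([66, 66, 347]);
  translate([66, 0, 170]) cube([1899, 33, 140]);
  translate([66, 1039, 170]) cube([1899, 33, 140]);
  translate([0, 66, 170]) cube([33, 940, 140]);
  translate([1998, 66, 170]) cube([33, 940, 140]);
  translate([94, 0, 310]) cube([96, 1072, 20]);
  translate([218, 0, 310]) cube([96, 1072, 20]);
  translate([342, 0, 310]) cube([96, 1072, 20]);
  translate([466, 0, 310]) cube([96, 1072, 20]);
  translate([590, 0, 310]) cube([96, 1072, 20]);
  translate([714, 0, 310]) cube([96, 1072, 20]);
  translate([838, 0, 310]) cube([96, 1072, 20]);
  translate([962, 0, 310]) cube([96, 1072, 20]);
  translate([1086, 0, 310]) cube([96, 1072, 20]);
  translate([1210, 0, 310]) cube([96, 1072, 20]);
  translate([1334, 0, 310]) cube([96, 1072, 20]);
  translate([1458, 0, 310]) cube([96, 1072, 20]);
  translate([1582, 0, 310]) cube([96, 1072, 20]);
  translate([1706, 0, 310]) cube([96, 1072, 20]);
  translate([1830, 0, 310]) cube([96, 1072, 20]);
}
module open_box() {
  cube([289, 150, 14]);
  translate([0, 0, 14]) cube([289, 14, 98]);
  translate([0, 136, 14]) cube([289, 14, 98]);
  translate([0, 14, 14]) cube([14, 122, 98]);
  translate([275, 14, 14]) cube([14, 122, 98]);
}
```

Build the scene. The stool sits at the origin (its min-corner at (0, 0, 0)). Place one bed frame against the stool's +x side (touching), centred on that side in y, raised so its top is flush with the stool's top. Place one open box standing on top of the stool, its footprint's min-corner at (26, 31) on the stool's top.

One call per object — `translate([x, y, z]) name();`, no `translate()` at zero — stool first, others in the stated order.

stool();
translate([315, -360, 48]) bed_frame();
translate([26, 31, 395]) open_box();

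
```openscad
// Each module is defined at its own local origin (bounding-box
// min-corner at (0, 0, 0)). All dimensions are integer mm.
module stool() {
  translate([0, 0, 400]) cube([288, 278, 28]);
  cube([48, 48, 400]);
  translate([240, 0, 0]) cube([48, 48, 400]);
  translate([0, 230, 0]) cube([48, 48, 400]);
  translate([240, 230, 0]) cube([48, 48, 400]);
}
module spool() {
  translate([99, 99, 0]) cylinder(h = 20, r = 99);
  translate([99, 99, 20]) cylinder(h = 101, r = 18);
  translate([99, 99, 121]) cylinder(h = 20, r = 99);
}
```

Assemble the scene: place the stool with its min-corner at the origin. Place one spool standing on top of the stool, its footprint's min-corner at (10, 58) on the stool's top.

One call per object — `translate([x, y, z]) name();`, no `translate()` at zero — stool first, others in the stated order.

stool();
translate([10, 58, 428]) spool();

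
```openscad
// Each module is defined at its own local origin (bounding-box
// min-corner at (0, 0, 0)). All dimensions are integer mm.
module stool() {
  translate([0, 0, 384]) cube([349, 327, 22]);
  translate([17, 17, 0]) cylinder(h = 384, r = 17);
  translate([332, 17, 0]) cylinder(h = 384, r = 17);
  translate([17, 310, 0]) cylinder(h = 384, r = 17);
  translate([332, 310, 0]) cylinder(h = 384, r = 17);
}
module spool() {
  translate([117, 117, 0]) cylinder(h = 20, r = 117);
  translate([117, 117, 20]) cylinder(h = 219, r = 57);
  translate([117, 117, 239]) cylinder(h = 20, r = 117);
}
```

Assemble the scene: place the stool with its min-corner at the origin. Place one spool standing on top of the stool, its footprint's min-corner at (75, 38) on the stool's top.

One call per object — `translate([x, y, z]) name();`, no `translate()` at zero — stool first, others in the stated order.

stool();
translate([75, 38, 406]) spool();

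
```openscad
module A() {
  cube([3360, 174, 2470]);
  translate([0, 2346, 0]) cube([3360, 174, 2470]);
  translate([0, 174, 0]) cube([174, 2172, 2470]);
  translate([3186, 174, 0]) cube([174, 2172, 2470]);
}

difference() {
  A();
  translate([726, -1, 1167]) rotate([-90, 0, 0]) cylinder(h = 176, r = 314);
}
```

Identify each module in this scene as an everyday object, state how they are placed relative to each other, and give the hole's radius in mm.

The subtracted cylinder has r = 314 mm.

A is a house frame. The house frame has a circular hole through its front wall. The hole's radius is 314 mm.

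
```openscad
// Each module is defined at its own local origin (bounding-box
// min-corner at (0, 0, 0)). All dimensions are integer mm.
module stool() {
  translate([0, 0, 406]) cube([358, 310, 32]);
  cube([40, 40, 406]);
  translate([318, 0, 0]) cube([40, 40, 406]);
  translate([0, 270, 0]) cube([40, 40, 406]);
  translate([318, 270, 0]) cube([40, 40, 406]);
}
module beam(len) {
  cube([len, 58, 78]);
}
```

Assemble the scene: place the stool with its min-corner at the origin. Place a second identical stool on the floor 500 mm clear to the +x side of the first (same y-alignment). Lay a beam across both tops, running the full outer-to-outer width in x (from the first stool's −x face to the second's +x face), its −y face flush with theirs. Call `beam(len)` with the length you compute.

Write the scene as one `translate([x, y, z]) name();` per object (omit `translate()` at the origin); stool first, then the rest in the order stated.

stool();
translate([858, 0, 0]) stool();
translate([0, 0, 438]) beam(1216);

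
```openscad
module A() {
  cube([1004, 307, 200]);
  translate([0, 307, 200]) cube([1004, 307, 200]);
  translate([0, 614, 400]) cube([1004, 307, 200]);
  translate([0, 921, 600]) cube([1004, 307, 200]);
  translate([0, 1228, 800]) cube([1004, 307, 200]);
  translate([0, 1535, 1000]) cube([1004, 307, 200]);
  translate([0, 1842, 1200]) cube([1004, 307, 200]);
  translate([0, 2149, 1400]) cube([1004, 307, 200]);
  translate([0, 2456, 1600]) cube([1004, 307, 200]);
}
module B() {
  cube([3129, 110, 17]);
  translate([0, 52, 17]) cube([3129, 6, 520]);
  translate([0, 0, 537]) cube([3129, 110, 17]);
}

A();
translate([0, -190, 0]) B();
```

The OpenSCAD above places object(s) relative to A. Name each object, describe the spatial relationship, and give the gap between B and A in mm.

A is a staircase. B is an I-beam. The I-beam is on the floor beside the staircase on its −y side. The gap between the I-beam and the staircase is 80 mm.

The I-beam's nearest face is 80 mm from the staircase's −y face.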